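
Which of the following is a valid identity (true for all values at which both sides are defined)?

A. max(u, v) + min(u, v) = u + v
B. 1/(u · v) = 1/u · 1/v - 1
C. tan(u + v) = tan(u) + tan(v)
A: holds — e.g. at (2, 7), both sides equal 9.
B: fails at (2, 2) — LHS = 1/4, RHS = -3/4.
C: fails at (5, 5) — LHS = tan(10) ≈ 0.6484, RHS = 2·tan(5) ≈ -6.761.

Answer: A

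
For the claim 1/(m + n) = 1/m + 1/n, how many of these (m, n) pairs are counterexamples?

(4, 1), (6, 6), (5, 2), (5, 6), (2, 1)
Testing each pair:
(4, 1): LHS = 1/5, RHS = 5/4 → counterexample
(6, 6): LHS = 1/12, RHS = 1/3 → counterexample
(5, 2): LHS = 1/7, RHS = 7/10 → counterexample
(5, 6): LHS = 1/11, RHS = 11/30 → counterexample
(2, 1): LHS = 1/3, RHS = 3/2 → counterexample

That makes 5 counterexamples.

Answer: 5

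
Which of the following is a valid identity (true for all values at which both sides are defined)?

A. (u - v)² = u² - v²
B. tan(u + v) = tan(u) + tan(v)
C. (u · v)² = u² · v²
C

A: fails at (4, 5) — LHS = 1, RHS = -9.
B: fails at (1, 2) — LHS = tan(3) ≈ -0.1425, RHS = tan(2) + tan(1) ≈ -0.6276.
C: holds — e.g. at (3, 4), both sides equal 144.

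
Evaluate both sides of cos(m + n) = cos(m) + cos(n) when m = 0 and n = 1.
LHS = cos(0 + 1) = cos(1) ≈ 0.5403
RHS = cos(0) + cos(1) = cos(1) + 1 ≈ 1.54

LHS ≠ RHS (they differ by about 1), so the equation does not hold here.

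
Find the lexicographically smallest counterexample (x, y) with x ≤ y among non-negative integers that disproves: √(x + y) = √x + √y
(x, y) = (1, 1)

At (0, 0): both sides equal 0, so it holds there.

Substituting (1, 1) into the claim:
LHS = √(1 + 1) = √(2) ≈ 1.414
RHS = √1 + √1 = 2

Since LHS ≠ RHS, this pair disproves the claim, and no lexicographically smaller pair (x ≤ y, non-negative integers) does.

For instance (5, 6) is also a counterexample (LHS = √(11) ≈ 3.317, RHS = √(5) + √(6) ≈ 4.686), but it's lexicographically larger.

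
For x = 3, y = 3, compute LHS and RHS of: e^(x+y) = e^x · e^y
LHS = e^(3+3) = e^6 ≈ 403.4
RHS = e^3 · e^3 = e^6 ≈ 403.4

LHS = RHS: the two sides agree.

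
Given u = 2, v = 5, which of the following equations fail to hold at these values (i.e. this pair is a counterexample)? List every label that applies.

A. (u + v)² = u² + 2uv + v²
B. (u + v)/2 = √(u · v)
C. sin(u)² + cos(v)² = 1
Evaluating each claim at the given values:
A. LHS = 49, RHS = 49 → holds here (LHS = RHS)
B. LHS = 7/2, RHS = √(10) ≈ 3.162 → fails here (LHS ≠ RHS)
C. LHS = cos(5)² + sin(2)² ≈ 0.9073, RHS = 1 → fails here (LHS ≠ RHS)

Answer: B, C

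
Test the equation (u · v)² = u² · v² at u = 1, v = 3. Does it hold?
Holds

Substituting u = 1, v = 3:

LHS = (1 · 3)² = 9
RHS = 1² · 3² = 9

LHS = RHS, so the equation holds at this point.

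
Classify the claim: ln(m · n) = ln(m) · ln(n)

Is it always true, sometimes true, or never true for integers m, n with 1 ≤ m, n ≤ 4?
Sometimes true

It holds at (m, n) = (1, 1) (both sides equal 0), but fails at (m, n) = (2, 2) (LHS = ln(4) ≈ 1.386, RHS = ln(2)² ≈ 0.4805).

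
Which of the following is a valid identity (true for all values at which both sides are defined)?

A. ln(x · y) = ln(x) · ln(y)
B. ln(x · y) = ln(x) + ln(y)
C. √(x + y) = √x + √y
B

A: fails at (3, 4) — LHS = ln(12) ≈ 2.485, RHS = ln(3)·ln(4) ≈ 1.523.
B: holds — e.g. at (3, 3), both sides equal ln(9) ≈ 2.197.
C: fails at (3, 7) — LHS = √(10) ≈ 3.162, RHS = √(3) + √(7) ≈ 4.378.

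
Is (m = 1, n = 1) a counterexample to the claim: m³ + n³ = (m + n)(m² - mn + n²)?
Substituting m = 1, n = 1:
LHS = 1³ + 1³ = 2
RHS = (1 + 1)(1² - 1·1 + 1²) = 2

The sides agree, so this pair does not disprove the claim.

Answer: No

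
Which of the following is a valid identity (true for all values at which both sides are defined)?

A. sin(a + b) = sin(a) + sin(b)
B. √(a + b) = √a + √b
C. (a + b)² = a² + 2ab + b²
A: fails at (2, 2) — LHS = sin(4) ≈ -0.7568, RHS = 2·sin(2) ≈ 1.819.
B: fails at (2, 3) — LHS = √(5) ≈ 2.236, RHS = √(2) + √(3) ≈ 3.146.
C: holds — e.g. at (2, 5), both sides equal 49.

Answer: C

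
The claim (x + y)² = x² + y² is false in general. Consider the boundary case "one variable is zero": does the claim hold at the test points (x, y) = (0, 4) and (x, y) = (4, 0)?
Yes, holds at both test points

At (0, 4): LHS = 16, RHS = 16 → equal
At (4, 0): LHS = 16, RHS = 16 → equal

So the claim does hold at both of these boundary points, even though it is not an identity.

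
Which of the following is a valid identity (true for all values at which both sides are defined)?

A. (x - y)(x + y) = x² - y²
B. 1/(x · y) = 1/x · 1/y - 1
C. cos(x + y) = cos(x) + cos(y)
A

A: holds — e.g. at (4, 6), both sides equal -20.
B: fails at (3, 7) — LHS = 1/21, RHS = -20/21.
C: fails at (1, 5) — LHS = cos(6) ≈ 0.9602, RHS = cos(5) + cos(1) ≈ 0.824.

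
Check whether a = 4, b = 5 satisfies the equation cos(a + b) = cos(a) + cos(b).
Fails

Substituting a = 4, b = 5:

LHS = cos(4 + 5) = cos(9) ≈ -0.9111
RHS = cos(4) + cos(5) ≈ -0.37

LHS ≠ RHS, so the equation does not hold at this point.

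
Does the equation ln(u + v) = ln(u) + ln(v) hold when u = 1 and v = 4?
Substituting u = 1, v = 4:

LHS = ln(1 + 4) = ln(5) ≈ 1.609
RHS = ln(1) + ln(4) = ln(4) ≈ 1.386

LHS ≠ RHS, so the equation does not hold at this point.

Answer: Fails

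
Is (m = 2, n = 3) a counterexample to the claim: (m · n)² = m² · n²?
No

Substituting m = 2, n = 3:
LHS = (2 · 3)² = 36
RHS = 2² · 3² = 36

The sides agree, so this pair does not disprove the claim.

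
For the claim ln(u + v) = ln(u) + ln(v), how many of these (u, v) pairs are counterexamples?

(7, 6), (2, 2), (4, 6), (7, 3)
3

Testing each pair:
(7, 6): LHS = ln(13) ≈ 2.565, RHS = ln(6) + ln(7) ≈ 3.738 → counterexample
(2, 2): LHS = ln(4) ≈ 1.386, RHS = 2·ln(2) ≈ 1.386 → satisfies claim
(4, 6): LHS = ln(10) ≈ 2.303, RHS = ln(4) + ln(6) ≈ 3.178 → counterexample
(7, 3): LHS = ln(10) ≈ 2.303, RHS = ln(3) + ln(7) ≈ 3.045 → counterexample

That makes 3 counterexamples.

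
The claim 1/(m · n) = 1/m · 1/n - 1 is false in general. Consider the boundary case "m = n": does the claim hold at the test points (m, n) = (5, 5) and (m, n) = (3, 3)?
No, fails at both test points

At (5, 5): LHS = 1/25 ≠ RHS = -24/25
At (3, 3): LHS = 1/9 ≠ RHS = -8/9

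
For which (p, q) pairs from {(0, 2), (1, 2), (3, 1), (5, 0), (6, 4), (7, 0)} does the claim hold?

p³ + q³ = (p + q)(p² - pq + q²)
All pairs

Testing each pair:
(0, 2): LHS = 8, RHS = 8 → holds
(1, 2): LHS = 9, RHS = 9 → holds
(3, 1): LHS = 28, RHS = 28 → holds
(5, 0): LHS = 125, RHS = 125 → holds
(6, 4): LHS = 280, RHS = 280 → holds
(7, 0): LHS = 343, RHS = 343 → holds

Every pair satisfies the claim.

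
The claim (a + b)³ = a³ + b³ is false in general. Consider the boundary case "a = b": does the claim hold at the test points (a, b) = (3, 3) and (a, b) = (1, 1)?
No, fails at both test points

At (3, 3): LHS = 216 ≠ RHS = 54
At (1, 1): LHS = 8 ≠ RHS = 2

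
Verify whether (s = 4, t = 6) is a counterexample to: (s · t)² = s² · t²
Substituting s = 4, t = 6:
LHS = (4 · 6)² = 576
RHS = 4² · 6² = 576

The sides agree, so this pair does not disprove the claim.

Answer: No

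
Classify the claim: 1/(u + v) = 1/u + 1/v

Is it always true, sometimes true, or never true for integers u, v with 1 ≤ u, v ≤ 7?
The claim fails for every pair in the range. For instance at (u, v) = (7, 7): LHS = 1/14, RHS = 2/7.

Answer: Never true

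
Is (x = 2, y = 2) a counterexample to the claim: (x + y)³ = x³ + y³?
Substituting x = 2, y = 2:
LHS = (2 + 2)³ = 64
RHS = 2³ + 2³ = 16

Since LHS ≠ RHS, this pair disproves the claim.

Answer: Yes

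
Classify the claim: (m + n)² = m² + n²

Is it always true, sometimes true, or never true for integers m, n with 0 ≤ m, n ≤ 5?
It holds at (m, n) = (1, 0) (both sides equal 1), but fails at (m, n) = (4, 3) (LHS = 49, RHS = 25).

Answer: Sometimes true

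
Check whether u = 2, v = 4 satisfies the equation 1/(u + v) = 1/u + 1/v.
Fails

Substituting u = 2, v = 4:

LHS = 1/(2 + 4) = 1/6
RHS = 1/2 + 1/4 = 3/4

LHS ≠ RHS, so the equation does not hold at this point.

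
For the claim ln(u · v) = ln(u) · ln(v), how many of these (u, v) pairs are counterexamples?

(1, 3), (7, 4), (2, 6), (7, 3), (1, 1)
4

Testing each pair:
(1, 3): LHS = ln(3) ≈ 1.099, RHS = 0 → counterexample
(7, 4): LHS = ln(28) ≈ 3.332, RHS = ln(4)·ln(7) ≈ 2.698 → counterexample
(2, 6): LHS = ln(12) ≈ 2.485, RHS = ln(2)·ln(6) ≈ 1.242 → counterexample
(7, 3): LHS = ln(21) ≈ 3.045, RHS = ln(3)·ln(7) ≈ 2.138 → counterexample
(1, 1): LHS = 0, RHS = 0 → satisfies claim

That makes 4 counterexamples.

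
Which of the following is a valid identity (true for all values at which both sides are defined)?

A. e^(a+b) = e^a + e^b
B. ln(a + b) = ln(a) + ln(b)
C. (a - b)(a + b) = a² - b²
A: fails at (1, 5) — LHS = e^6 ≈ 403.4, RHS = e + e^5 ≈ 151.1.
B: fails at (3, 3) — LHS = ln(6) ≈ 1.792, RHS = 2·ln(3) ≈ 2.197.
C: holds — e.g. at (3, 7), both sides equal -40.

Answer: C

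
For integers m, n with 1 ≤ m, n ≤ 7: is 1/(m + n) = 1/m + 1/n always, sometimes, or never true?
The claim fails for every pair in the range. For instance at (m, n) = (4, 5): LHS = 1/9, RHS = 9/20.

Answer: Never true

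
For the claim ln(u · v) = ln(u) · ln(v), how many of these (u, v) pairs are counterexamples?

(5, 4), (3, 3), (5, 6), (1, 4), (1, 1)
4

Testing each pair:
(5, 4): LHS = ln(20) ≈ 2.996, RHS = ln(4)·ln(5) ≈ 2.231 → counterexample
(3, 3): LHS = ln(9) ≈ 2.197, RHS = ln(3)² ≈ 1.207 → counterexample
(5, 6): LHS = ln(30) ≈ 3.401, RHS = ln(5)·ln(6) ≈ 2.884 → counterexample
(1, 4): LHS = ln(4) ≈ 1.386, RHS = 0 → counterexample
(1, 1): LHS = 0, RHS = 0 → satisfies claim

That makes 4 counterexamples.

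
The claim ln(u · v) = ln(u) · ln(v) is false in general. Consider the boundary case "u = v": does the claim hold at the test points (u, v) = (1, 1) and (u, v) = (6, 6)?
At (1, 1): LHS = 0, RHS = 0 → equal
At (6, 6): LHS = ln(36) ≈ 3.584 ≠ RHS = ln(6)² ≈ 3.21

Answer: Only at (1, 1)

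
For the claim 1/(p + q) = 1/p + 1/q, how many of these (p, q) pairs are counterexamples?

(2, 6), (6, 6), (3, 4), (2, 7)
Testing each pair:
(2, 6): LHS = 1/8, RHS = 2/3 → counterexample
(6, 6): LHS = 1/12, RHS = 1/3 → counterexample
(3, 4): LHS = 1/7, RHS = 7/12 → counterexample
(2, 7): LHS = 1/9, RHS = 9/14 → counterexample

That makes 4 counterexamples.

Answer: 4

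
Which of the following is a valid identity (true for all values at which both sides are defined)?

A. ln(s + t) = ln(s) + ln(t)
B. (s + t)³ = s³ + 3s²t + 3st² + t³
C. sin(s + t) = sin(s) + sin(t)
B

A: fails at (3, 3) — LHS = ln(6) ≈ 1.792, RHS = 2·ln(3) ≈ 2.197.
B: holds — e.g. at (1, 3), both sides equal 64.
C: fails at (1, 4) — LHS = sin(5) ≈ -0.9589, RHS = sin(4) + sin(1) ≈ 0.08467.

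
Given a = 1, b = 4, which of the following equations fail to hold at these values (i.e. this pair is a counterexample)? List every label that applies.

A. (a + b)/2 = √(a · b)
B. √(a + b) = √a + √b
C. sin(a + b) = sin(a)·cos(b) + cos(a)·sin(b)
A, B

Evaluating each claim at the given values:
A. LHS = 5/2, RHS = 2 → fails here (LHS ≠ RHS)
B. LHS = √(5) ≈ 2.236, RHS = 3 → fails here (LHS ≠ RHS)
C. LHS = sin(5) ≈ -0.9589, RHS = sin(1)·cos(4) + sin(4)·cos(1) ≈ -0.9589 → holds here (LHS = RHS)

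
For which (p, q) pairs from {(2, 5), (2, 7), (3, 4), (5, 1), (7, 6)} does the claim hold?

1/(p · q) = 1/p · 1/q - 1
None

Testing each pair:
(2, 5): LHS = 1/10, RHS = -9/10 → fails
(2, 7): LHS = 1/14, RHS = -13/14 → fails
(3, 4): LHS = 1/12, RHS = -11/12 → fails
(5, 1): LHS = 1/5, RHS = -4/5 → fails
(7, 6): LHS = 1/42, RHS = -41/42 → fails

No pair satisfies the claim.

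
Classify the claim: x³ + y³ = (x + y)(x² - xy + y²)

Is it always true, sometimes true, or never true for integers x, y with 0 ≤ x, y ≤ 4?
The identity holds for every pair in the range. For instance at (x, y) = (1, 4): both sides equal 65.

Answer: Always true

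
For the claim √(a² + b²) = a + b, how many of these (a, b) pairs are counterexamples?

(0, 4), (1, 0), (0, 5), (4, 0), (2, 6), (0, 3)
1

Testing each pair:
(0, 4): LHS = 4, RHS = 4 → satisfies claim
(1, 0): LHS = 1, RHS = 1 → satisfies claim
(0, 5): LHS = 5, RHS = 5 → satisfies claim
(4, 0): LHS = 4, RHS = 4 → satisfies claim
(2, 6): LHS = 2·√(10) ≈ 6.325, RHS = 8 → counterexample
(0, 3): LHS = 3, RHS = 3 → satisfies claim

That makes 1 counterexample.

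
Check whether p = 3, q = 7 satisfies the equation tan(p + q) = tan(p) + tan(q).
Fails

Substituting p = 3, q = 7:

LHS = tan(3 + 7) = tan(10) ≈ 0.6484
RHS = tan(3) + tan(7) ≈ 0.7289

LHS ≠ RHS, so the equation does not hold at this point.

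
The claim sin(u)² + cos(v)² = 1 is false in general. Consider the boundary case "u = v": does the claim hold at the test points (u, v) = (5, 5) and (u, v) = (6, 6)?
Yes, holds at both test points

At (5, 5): LHS = cos(5)² + sin(5)² = 1, RHS = 1 → equal
At (6, 6): LHS = sin(6)² + cos(6)² = 1, RHS = 1 → equal

So the claim does hold at both of these boundary points, even though it is not an identity.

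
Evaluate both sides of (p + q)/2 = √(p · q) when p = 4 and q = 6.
LHS = (4 + 6)/2 = 5
RHS = √(4 · 6) = 2·√(6) ≈ 4.899

LHS ≠ RHS (they differ by about 0.101), so the equation does not hold here.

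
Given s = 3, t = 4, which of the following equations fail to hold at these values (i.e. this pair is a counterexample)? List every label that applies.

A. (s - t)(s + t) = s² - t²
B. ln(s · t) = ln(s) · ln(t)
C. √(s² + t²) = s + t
B, C

Evaluating each claim at the given values:
A. LHS = -7, RHS = -7 → holds here (LHS = RHS)
B. LHS = ln(12) ≈ 2.485, RHS = ln(3)·ln(4) ≈ 1.523 → fails here (LHS ≠ RHS)
C. LHS = 5, RHS = 7 → fails here (LHS ≠ RHS)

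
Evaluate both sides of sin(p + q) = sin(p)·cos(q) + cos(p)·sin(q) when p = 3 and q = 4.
LHS = sin(3 + 4) = sin(7) ≈ 0.657
RHS = sin(3)·cos(4) + cos(3)·sin(4) = sin(3)·cos(4) + sin(4)·cos(3) ≈ 0.657

LHS = RHS: the two sides agree.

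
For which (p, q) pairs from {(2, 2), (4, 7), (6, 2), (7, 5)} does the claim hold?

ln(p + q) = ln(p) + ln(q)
Testing each pair:
(2, 2): LHS = ln(4) ≈ 1.386, RHS = 2·ln(2) ≈ 1.386 → holds
(4, 7): LHS = ln(11) ≈ 2.398, RHS = ln(4) + ln(7) ≈ 3.332 → fails
(6, 2): LHS = ln(8) ≈ 2.079, RHS = ln(2) + ln(6) ≈ 2.485 → fails
(7, 5): LHS = ln(12) ≈ 2.485, RHS = ln(5) + ln(7) ≈ 3.555 → fails

1 of 4 pairs satisfies the claim.

Answer: (2, 2)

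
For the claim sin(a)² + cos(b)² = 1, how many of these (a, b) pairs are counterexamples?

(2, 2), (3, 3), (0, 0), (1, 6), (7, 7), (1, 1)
Testing each pair:
(2, 2): LHS = cos(2)² + sin(2)² = 1, RHS = 1 → satisfies claim
(3, 3): LHS = sin(3)² + cos(3)² = 1, RHS = 1 → satisfies claim
(0, 0): LHS = 1, RHS = 1 → satisfies claim
(1, 6): LHS = sin(1)² + cos(6)² ≈ 1.63, RHS = 1 → counterexample
(7, 7): LHS = sin(7)² + cos(7)² = 1, RHS = 1 → satisfies claim
(1, 1): LHS = cos(1)² + sin(1)² = 1, RHS = 1 → satisfies claim

That makes 1 counterexample.

Answer: 1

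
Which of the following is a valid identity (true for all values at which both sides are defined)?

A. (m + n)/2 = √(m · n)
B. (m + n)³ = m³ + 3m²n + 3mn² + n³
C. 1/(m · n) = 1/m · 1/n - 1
B

A: fails at (5, 8) — LHS = 13/2, RHS = 2·√(10) ≈ 6.325.
B: holds — e.g. at (1, 3), both sides equal 64.
C: fails at (2, 7) — LHS = 1/14, RHS = -13/14.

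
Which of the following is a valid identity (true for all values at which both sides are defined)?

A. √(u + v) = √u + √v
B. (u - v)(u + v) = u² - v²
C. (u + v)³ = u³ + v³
A: fails at (2, 4) — LHS = √(6) ≈ 2.449, RHS = √(2) + 2 ≈ 3.414.
B: holds — e.g. at (1, 5), both sides equal -24.
C: fails at (5, 8) — LHS = 2197, RHS = 637.

Answer: B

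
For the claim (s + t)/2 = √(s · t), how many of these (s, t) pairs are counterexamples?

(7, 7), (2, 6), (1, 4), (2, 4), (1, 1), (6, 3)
4

Testing each pair:
(7, 7): LHS = 7, RHS = 7 → satisfies claim
(2, 6): LHS = 4, RHS = 2·√(3) ≈ 3.464 → counterexample
(1, 4): LHS = 5/2, RHS = 2 → counterexample
(2, 4): LHS = 3, RHS = 2·√(2) ≈ 2.828 → counterexample
(1, 1): LHS = 1, RHS = 1 → satisfies claim
(6, 3): LHS = 9/2, RHS = 3·√(2) ≈ 4.243 → counterexample

That makes 4 counterexamples.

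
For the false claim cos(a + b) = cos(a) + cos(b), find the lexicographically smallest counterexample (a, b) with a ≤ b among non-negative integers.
(a, b) = (0, 0)

Substituting (0, 0) into the claim:
LHS = cos(0 + 0) = 1
RHS = cos(0) + cos(0) = 2

Since LHS ≠ RHS, this pair disproves the claim, and no lexicographically smaller pair (a ≤ b, non-negative integers) does.

For instance (6, 7) is also a counterexample (LHS = cos(13) ≈ 0.9074, RHS = cos(7) + cos(6) ≈ 1.714), but it's lexicographically larger.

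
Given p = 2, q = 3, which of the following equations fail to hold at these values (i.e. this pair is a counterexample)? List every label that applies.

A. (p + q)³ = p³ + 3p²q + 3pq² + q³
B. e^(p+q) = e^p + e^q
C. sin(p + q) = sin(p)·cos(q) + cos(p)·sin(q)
Evaluating each claim at the given values:
A. LHS = 125, RHS = 125 → holds here (LHS = RHS)
B. LHS = e^5 ≈ 148.4, RHS = e^2 + e^3 ≈ 27.47 → fails here (LHS ≠ RHS)
C. LHS = sin(5) ≈ -0.9589, RHS = sin(2)·cos(3) + sin(3)·cos(2) ≈ -0.9589 → holds here (LHS = RHS)

Answer: B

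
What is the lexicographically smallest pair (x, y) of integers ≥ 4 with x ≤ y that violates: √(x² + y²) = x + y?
(x, y) = (4, 4)

Substituting (4, 4) into the claim:
LHS = √(4² + 4²) = 4·√(2) ≈ 5.657
RHS = 4 + 4 = 8

Since LHS ≠ RHS, this pair disproves the claim, and no lexicographically smaller pair (x ≤ y, integers ≥ 4) does.

For instance (6, 11) is also a counterexample (LHS = √(157) ≈ 12.53, RHS = 17), but it's lexicographically larger.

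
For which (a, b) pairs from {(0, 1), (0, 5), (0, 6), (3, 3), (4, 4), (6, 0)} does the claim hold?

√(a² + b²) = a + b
Testing each pair:
(0, 1): LHS = 1, RHS = 1 → holds
(0, 5): LHS = 5, RHS = 5 → holds
(0, 6): LHS = 6, RHS = 6 → holds
(3, 3): LHS = 3·√(2) ≈ 4.243, RHS = 6 → fails
(4, 4): LHS = 4·√(2) ≈ 5.657, RHS = 8 → fails
(6, 0): LHS = 6, RHS = 6 → holds

4 of 6 pairs satisfy the claim.

Answer: (0, 1), (0, 5), (0, 6), (6, 0)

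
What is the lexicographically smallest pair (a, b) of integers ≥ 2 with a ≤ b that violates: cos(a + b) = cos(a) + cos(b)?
Substituting (2, 2) into the claim:
LHS = cos(2 + 2) = cos(4) ≈ -0.6536
RHS = cos(2) + cos(2) = 2·cos(2) ≈ -0.8323

Since LHS ≠ RHS, this pair disproves the claim, and no lexicographically smaller pair (a ≤ b, integers ≥ 2) does.

For instance (3, 7) is also a counterexample (LHS = cos(10) ≈ -0.8391, RHS = cos(3) + cos(7) ≈ -0.2361), but it's lexicographically larger.

Answer: (a, b) = (2, 2)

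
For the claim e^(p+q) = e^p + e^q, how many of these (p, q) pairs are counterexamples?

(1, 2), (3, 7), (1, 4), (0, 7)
Testing each pair:
(1, 2): LHS = e^3 ≈ 20.09, RHS = e + e^2 ≈ 10.11 → counterexample
(3, 7): LHS = e^10 ≈ 22026.5, RHS = e^3 + e^7 ≈ 1117 → counterexample
(1, 4): LHS = e^5 ≈ 148.4, RHS = e + e^4 ≈ 57.32 → counterexample
(0, 7): LHS = e^7 ≈ 1097, RHS = 1 + e^7 ≈ 1098 → counterexample

That makes 4 counterexamples.

Answer: 4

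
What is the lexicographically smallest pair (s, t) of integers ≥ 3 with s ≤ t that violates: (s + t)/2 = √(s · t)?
(s, t) = (3, 4)

Substituting (3, 4) into the claim:
LHS = (3 + 4)/2 = 7/2
RHS = √(3 · 4) = 2·√(3) ≈ 3.464

Since LHS ≠ RHS, this pair disproves the claim, and no lexicographically smaller pair (s ≤ t, integers ≥ 3) does.

For instance (4, 10) is also a counterexample (LHS = 7, RHS = 2·√(10) ≈ 6.325), but it's lexicographically larger.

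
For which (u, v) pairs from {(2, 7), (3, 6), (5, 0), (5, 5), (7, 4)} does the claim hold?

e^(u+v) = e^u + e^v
Testing each pair:
(2, 7): LHS = e^9 ≈ 8103, RHS = e^2 + e^7 ≈ 1104 → fails
(3, 6): LHS = e^9 ≈ 8103, RHS = e^3 + e^6 ≈ 423.5 → fails
(5, 0): LHS = e^5 ≈ 148.4, RHS = 1 + e^5 ≈ 149.4 → fails
(5, 5): LHS = e^10 ≈ 22026.5, RHS = 2·e^5 ≈ 296.8 → fails
(7, 4): LHS = e^11 ≈ 59874.1, RHS = e^4 + e^7 ≈ 1151 → fails

No pair satisfies the claim.

Answer: None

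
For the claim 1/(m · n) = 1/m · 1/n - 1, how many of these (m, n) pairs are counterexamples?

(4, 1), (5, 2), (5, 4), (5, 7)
4

Testing each pair:
(4, 1): LHS = 1/4, RHS = -3/4 → counterexample
(5, 2): LHS = 1/10, RHS = -9/10 → counterexample
(5, 4): LHS = 1/20, RHS = -19/20 → counterexample
(5, 7): LHS = 1/35, RHS = -34/35 → counterexample

That makes 4 counterexamples.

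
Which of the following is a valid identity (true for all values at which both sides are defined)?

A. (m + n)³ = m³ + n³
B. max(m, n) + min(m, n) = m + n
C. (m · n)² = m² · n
A: fails at (1, 1) — LHS = 8, RHS = 2.
B: holds — e.g. at (1, 3), both sides equal 4.
C: fails at (1, 5) — LHS = 25, RHS = 5.

Answer: B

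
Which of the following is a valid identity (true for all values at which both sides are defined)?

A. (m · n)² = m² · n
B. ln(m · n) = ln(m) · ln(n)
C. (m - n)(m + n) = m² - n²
C

A: fails at (1, 3) — LHS = 9, RHS = 3.
B: fails at (2, 5) — LHS = ln(10) ≈ 2.303, RHS = ln(2)·ln(5) ≈ 1.116.
C: holds — e.g. at (1, 5), both sides equal -24.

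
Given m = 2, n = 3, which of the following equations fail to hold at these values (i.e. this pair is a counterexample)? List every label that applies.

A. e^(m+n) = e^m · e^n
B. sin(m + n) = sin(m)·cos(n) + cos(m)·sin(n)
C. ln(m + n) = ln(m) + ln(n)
C

Evaluating each claim at the given values:
A. LHS = e^5 ≈ 148.4, RHS = e^5 ≈ 148.4 → holds here (LHS = RHS)
B. LHS = sin(5) ≈ -0.9589, RHS = sin(2)·cos(3) + sin(3)·cos(2) ≈ -0.9589 → holds here (LHS = RHS)
C. LHS = ln(5) ≈ 1.609, RHS = ln(2) + ln(3) ≈ 1.792 → fails here (LHS ≠ RHS)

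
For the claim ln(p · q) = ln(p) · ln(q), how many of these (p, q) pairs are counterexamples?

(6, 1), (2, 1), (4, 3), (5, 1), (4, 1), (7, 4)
6

Testing each pair:
(6, 1): LHS = ln(6) ≈ 1.792, RHS = 0 → counterexample
(2, 1): LHS = ln(2) ≈ 0.6931, RHS = 0 → counterexample
(4, 3): LHS = ln(12) ≈ 2.485, RHS = ln(3)·ln(4) ≈ 1.523 → counterexample
(5, 1): LHS = ln(5) ≈ 1.609, RHS = 0 → counterexample
(4, 1): LHS = ln(4) ≈ 1.386, RHS = 0 → counterexample
(7, 4): LHS = ln(28) ≈ 3.332, RHS = ln(4)·ln(7) ≈ 2.698 → counterexample

That makes 6 counterexamples.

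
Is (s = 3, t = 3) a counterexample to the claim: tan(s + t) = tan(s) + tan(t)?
Substituting s = 3, t = 3:
LHS = tan(3 + 3) = tan(6) ≈ -0.291
RHS = tan(3) + tan(3) = 2·tan(3) ≈ -0.2851

Since LHS ≠ RHS, this pair disproves the claim.

Answer: Yes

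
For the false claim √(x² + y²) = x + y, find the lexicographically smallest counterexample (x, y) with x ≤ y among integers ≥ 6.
(x, y) = (6, 6)

Substituting (6, 6) into the claim:
LHS = √(6² + 6²) = 6·√(2) ≈ 8.485
RHS = 6 + 6 = 12

Since LHS ≠ RHS, this pair disproves the claim, and no lexicographically smaller pair (x ≤ y, integers ≥ 6) does.

For instance (11, 13) is also a counterexample (LHS = √(290) ≈ 17.03, RHS = 24), but it's lexicographically larger.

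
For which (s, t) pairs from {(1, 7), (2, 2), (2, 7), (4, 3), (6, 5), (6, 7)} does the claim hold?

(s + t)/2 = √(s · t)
Testing each pair:
(1, 7): LHS = 4, RHS = √(7) ≈ 2.646 → fails
(2, 2): LHS = 2, RHS = 2 → holds
(2, 7): LHS = 9/2, RHS = √(14) ≈ 3.742 → fails
(4, 3): LHS = 7/2, RHS = 2·√(3) ≈ 3.464 → fails
(6, 5): LHS = 11/2, RHS = √(30) ≈ 5.477 → fails
(6, 7): LHS = 13/2, RHS = √(42) ≈ 6.481 → fails

1 of 6 pairs satisfies the claim.

Answer: (2, 2)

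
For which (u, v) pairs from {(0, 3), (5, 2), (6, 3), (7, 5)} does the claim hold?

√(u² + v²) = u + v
Testing each pair:
(0, 3): LHS = 3, RHS = 3 → holds
(5, 2): LHS = √(29) ≈ 5.385, RHS = 7 → fails
(6, 3): LHS = 3·√(5) ≈ 6.708, RHS = 9 → fails
(7, 5): LHS = √(74) ≈ 8.602, RHS = 12 → fails

1 of 4 pairs satisfies the claim.

Answer: (0, 3)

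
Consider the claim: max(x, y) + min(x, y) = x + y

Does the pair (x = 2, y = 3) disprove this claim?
No

Substituting x = 2, y = 3:
LHS = max(2, 3) + min(2, 3) = 5
RHS = 2 + 3 = 5

The sides agree, so this pair does not disprove the claim.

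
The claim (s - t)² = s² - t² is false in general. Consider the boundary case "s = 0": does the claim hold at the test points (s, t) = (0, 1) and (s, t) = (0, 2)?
No, fails at both test points

At (0, 1): LHS = 1 ≠ RHS = -1
At (0, 2): LHS = 4 ≠ RHS = -4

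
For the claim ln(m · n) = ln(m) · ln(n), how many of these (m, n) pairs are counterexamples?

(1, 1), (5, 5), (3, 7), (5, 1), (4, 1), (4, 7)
Testing each pair:
(1, 1): LHS = 0, RHS = 0 → satisfies claim
(5, 5): LHS = ln(25) ≈ 3.219, RHS = ln(5)² ≈ 2.59 → counterexample
(3, 7): LHS = ln(21) ≈ 3.045, RHS = ln(3)·ln(7) ≈ 2.138 → counterexample
(5, 1): LHS = ln(5) ≈ 1.609, RHS = 0 → counterexample
(4, 1): LHS = ln(4) ≈ 1.386, RHS = 0 → counterexample
(4, 7): LHS = ln(28) ≈ 3.332, RHS = ln(4)·ln(7) ≈ 2.698 → counterexample

That makes 5 counterexamples.

Answer: 5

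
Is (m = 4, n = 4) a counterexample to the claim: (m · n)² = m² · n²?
Substituting m = 4, n = 4:
LHS = (4 · 4)² = 256
RHS = 4² · 4² = 256

The sides agree, so this pair does not disprove the claim.

Answer: No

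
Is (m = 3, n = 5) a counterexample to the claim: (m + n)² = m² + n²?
Substituting m = 3, n = 5:
LHS = (3 + 5)² = 64
RHS = 3² + 5² = 34

Since LHS ≠ RHS, this pair disproves the claim.

Answer: Yes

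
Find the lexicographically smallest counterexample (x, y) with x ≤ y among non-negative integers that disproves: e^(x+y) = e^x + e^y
(x, y) = (0, 0)

Substituting (0, 0) into the claim:
LHS = e^(0+0) = 1
RHS = e^0 + e^0 = 2

Since LHS ≠ RHS, this pair disproves the claim, and no lexicographically smaller pair (x ≤ y, non-negative integers) does.

For instance (1, 7) is also a counterexample (LHS = e^8 ≈ 2981, RHS = e + e^7 ≈ 1099), but it's lexicographically larger.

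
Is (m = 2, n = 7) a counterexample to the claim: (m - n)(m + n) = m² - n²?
Substituting m = 2, n = 7:
LHS = (2 - 7)(2 + 7) = -45
RHS = 2² - 7² = -45

The sides agree, so this pair does not disprove the claim.

Answer: No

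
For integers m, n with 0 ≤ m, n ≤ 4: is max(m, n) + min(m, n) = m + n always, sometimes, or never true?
Always true

The identity holds for every pair in the range. For instance at (m, n) = (2, 4): both sides equal 6.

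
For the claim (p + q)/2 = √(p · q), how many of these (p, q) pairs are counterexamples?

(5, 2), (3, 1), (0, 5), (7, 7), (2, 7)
Testing each pair:
(5, 2): LHS = 7/2, RHS = √(10) ≈ 3.162 → counterexample
(3, 1): LHS = 2, RHS = √(3) ≈ 1.732 → counterexample
(0, 5): LHS = 5/2, RHS = 0 → counterexample
(7, 7): LHS = 7, RHS = 7 → satisfies claim
(2, 7): LHS = 9/2, RHS = √(14) ≈ 3.742 → counterexample

That makes 4 counterexamples.

Answer: 4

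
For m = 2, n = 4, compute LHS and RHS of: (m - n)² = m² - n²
LHS = (2 - 4)² = 4
RHS = 2² - 4² = -12

LHS ≠ RHS, so the equation does not hold here.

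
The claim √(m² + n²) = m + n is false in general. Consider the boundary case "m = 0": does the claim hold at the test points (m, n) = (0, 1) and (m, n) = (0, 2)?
Yes, holds at both test points

At (0, 1): LHS = 1, RHS = 1 → equal
At (0, 2): LHS = 2, RHS = 2 → equal

So the claim does hold at both of these boundary points, even though it is not an identity.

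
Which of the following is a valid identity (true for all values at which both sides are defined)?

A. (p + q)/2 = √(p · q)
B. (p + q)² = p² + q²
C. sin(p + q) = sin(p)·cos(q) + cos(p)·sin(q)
A: fails at (1, 5) — LHS = 3, RHS = √(5) ≈ 2.236.
B: fails at (4, 5) — LHS = 81, RHS = 41.
C: holds — e.g. at (4, 5), both sides equal sin(9) ≈ 0.4121.

Answer: C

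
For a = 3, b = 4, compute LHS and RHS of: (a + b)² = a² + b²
LHS = (3 + 4)² = 49
RHS = 3² + 4² = 25

LHS ≠ RHS, so the equation does not hold here.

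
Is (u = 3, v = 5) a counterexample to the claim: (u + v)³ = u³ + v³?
Substituting u = 3, v = 5:
LHS = (3 + 5)³ = 512
RHS = 3³ + 5³ = 152

Since LHS ≠ RHS, this pair disproves the claim.

Answer: Yes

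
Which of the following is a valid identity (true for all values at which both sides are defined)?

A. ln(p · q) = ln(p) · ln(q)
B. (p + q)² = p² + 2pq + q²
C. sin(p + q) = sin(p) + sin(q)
B

A: fails at (3, 7) — LHS = ln(21) ≈ 3.045, RHS = ln(3)·ln(7) ≈ 2.138.
B: holds — e.g. at (1, 4), both sides equal 25.
C: fails at (1, 5) — LHS = sin(6) ≈ -0.2794, RHS = sin(5) + sin(1) ≈ -0.1175.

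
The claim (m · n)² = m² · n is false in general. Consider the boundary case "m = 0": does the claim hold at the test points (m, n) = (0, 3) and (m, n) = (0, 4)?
Yes, holds at both test points

At (0, 3): LHS = 0, RHS = 0 → equal
At (0, 4): LHS = 0, RHS = 0 → equal

So the claim does hold at both of these boundary points, even though it is not an identity.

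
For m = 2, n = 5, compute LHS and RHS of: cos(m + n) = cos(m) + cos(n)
LHS = cos(2 + 5) = cos(7) ≈ 0.7539
RHS = cos(2) + cos(5) ≈ -0.1325

LHS ≠ RHS (they differ by about 0.8864), so the equation does not hold here.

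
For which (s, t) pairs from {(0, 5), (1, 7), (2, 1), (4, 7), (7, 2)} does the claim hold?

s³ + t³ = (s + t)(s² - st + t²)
Testing each pair:
(0, 5): LHS = 125, RHS = 125 → holds
(1, 7): LHS = 344, RHS = 344 → holds
(2, 1): LHS = 9, RHS = 9 → holds
(4, 7): LHS = 407, RHS = 407 → holds
(7, 2): LHS = 351, RHS = 351 → holds

Every pair satisfies the claim.

Answer: All pairs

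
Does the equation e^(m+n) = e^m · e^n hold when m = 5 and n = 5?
Holds

Substituting m = 5, n = 5:

LHS = e^(5+5) = e^10 ≈ 22026.5
RHS = e^5 · e^5 = e^10 ≈ 22026.5

LHS = RHS, so the equation holds at this point.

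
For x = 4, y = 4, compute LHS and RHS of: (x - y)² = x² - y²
LHS = (4 - 4)² = 0
RHS = 4² - 4² = 0

LHS = RHS: the two sides agree.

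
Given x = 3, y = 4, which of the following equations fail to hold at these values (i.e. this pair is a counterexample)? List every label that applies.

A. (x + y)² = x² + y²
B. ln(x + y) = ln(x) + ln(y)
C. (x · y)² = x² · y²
A, B

Evaluating each claim at the given values:
A. LHS = 49, RHS = 25 → fails here (LHS ≠ RHS)
B. LHS = ln(7) ≈ 1.946, RHS = ln(3) + ln(4) ≈ 2.485 → fails here (LHS ≠ RHS)
C. LHS = 144, RHS = 144 → holds here (LHS = RHS)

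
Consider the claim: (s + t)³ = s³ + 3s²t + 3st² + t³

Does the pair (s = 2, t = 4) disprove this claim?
No

Substituting s = 2, t = 4:
LHS = (2 + 4)³ = 216
RHS = 2³ + 3·2²·4 + 3·2·4² + 4³ = 216

The sides agree, so this pair does not disprove the claim.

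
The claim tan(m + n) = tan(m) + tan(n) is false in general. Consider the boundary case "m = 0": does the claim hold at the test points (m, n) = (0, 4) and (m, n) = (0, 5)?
Yes, holds at both test points

At (0, 4): LHS = tan(4) ≈ 1.158, RHS = tan(4) ≈ 1.158 → equal
At (0, 5): LHS = tan(5) ≈ -3.381, RHS = tan(5) ≈ -3.381 → equal

So the claim does hold at both of these boundary points, even though it is not an identity.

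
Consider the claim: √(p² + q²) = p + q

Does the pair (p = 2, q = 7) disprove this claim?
Substituting p = 2, q = 7:
LHS = √(2² + 7²) = √(53) ≈ 7.28
RHS = 2 + 7 = 9

Since LHS ≠ RHS, this pair disproves the claim.

Answer: Yes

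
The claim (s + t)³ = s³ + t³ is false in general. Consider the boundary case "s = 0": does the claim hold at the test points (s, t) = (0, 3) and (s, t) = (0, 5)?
At (0, 3): LHS = 27, RHS = 27 → equal
At (0, 5): LHS = 125, RHS = 125 → equal

So the claim does hold at both of these boundary points, even though it is not an identity.

Answer: Yes, holds at both test points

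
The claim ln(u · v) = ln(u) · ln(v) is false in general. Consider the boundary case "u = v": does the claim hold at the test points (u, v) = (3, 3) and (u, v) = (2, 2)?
At (3, 3): LHS = ln(9) ≈ 2.197 ≠ RHS = ln(3)² ≈ 1.207
At (2, 2): LHS = ln(4) ≈ 1.386 ≠ RHS = ln(2)² ≈ 0.4805

Answer: No, fails at both test points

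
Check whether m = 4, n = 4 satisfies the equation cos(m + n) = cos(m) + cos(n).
Fails

Substituting m = 4, n = 4:

LHS = cos(4 + 4) = cos(8) ≈ -0.1455
RHS = cos(4) + cos(4) = 2·cos(4) ≈ -1.307

LHS ≠ RHS, so the equation does not hold at this point.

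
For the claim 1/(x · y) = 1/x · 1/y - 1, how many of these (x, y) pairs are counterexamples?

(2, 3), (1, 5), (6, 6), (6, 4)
4

Testing each pair:
(2, 3): LHS = 1/6, RHS = -5/6 → counterexample
(1, 5): LHS = 1/5, RHS = -4/5 → counterexample
(6, 6): LHS = 1/36, RHS = -35/36 → counterexample
(6, 4): LHS = 1/24, RHS = -23/24 → counterexample

That makes 4 counterexamples.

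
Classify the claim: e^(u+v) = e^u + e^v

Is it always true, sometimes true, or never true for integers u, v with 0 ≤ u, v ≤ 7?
Never true

The claim fails for every pair in the range. For instance at (u, v) = (5, 4): LHS = e^9 ≈ 8103, RHS = e^4 + e^5 ≈ 203.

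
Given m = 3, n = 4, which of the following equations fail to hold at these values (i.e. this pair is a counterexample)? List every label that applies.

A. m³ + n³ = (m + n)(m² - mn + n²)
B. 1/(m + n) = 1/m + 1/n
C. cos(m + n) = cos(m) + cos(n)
Evaluating each claim at the given values:
A. LHS = 91, RHS = 91 → holds here (LHS = RHS)
B. LHS = 1/7, RHS = 7/12 → fails here (LHS ≠ RHS)
C. LHS = cos(7) ≈ 0.7539, RHS = cos(3) + cos(4) ≈ -1.644 → fails here (LHS ≠ RHS)

Answer: B, C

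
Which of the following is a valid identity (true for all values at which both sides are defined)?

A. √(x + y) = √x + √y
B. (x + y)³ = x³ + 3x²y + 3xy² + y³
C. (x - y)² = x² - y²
A: fails at (2, 2) — LHS = 2, RHS = 2·√(2) ≈ 2.828.
B: holds — e.g. at (1, 2), both sides equal 27.
C: fails at (2, 7) — LHS = 25, RHS = -45.

Answer: B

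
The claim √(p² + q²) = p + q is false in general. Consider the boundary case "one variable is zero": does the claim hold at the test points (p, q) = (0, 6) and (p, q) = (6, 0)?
Yes, holds at both test points

At (0, 6): LHS = 6, RHS = 6 → equal
At (6, 0): LHS = 6, RHS = 6 → equal

So the claim does hold at both of these boundary points, even though it is not an identity.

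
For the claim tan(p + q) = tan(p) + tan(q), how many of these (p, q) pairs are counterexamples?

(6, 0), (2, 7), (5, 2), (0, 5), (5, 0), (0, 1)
Testing each pair:
(6, 0): LHS = tan(6) ≈ -0.291, RHS = tan(6) ≈ -0.291 → satisfies claim
(2, 7): LHS = tan(9) ≈ -0.4523, RHS = tan(2) + tan(7) ≈ -1.314 → counterexample
(5, 2): LHS = tan(7) ≈ 0.8714, RHS = tan(5) + tan(2) ≈ -5.566 → counterexample
(0, 5): LHS = tan(5) ≈ -3.381, RHS = tan(5) ≈ -3.381 → satisfies claim
(5, 0): LHS = tan(5) ≈ -3.381, RHS = tan(5) ≈ -3.381 → satisfies claim
(0, 1): LHS = tan(1) ≈ 1.557, RHS = tan(1) ≈ 1.557 → satisfies claim

That makes 2 counterexamples.

Answer: 2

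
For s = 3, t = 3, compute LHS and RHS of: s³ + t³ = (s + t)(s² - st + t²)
LHS = 3³ + 3³ = 54
RHS = (3 + 3)(3² - 3·3 + 3²) = 54

LHS = RHS: the two sides agree.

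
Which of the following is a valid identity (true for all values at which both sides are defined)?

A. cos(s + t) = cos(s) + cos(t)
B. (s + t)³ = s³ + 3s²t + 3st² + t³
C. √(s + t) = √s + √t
A: fails at (2, 3) — LHS = cos(5) ≈ 0.2837, RHS = cos(3) + cos(2) ≈ -1.406.
B: holds — e.g. at (5, 5), both sides equal 1000.
C: fails at (2, 5) — LHS = √(7) ≈ 2.646, RHS = √(2) + √(5) ≈ 3.65.

Answer: B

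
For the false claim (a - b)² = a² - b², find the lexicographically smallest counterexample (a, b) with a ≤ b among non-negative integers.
(a, b) = (0, 1)

At (0, 0): both sides equal 0, so it holds there.

Substituting (0, 1) into the claim:
LHS = (0 - 1)² = 1
RHS = 0² - 1² = -1

Since LHS ≠ RHS, this pair disproves the claim, and no lexicographically smaller pair (a ≤ b, non-negative integers) does.

For instance (5, 6) is also a counterexample (LHS = 1, RHS = -11), but it's lexicographically larger.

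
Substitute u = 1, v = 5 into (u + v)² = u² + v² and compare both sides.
LHS = (1 + 5)² = 36
RHS = 1² + 5² = 26

LHS ≠ RHS, so the equation does not hold here.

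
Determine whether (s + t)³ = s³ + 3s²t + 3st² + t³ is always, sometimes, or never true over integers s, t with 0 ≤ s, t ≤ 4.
Always true

The identity holds for every pair in the range. For instance at (s, t) = (4, 0): both sides equal 64.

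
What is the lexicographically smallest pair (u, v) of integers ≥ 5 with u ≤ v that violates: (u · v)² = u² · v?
Substituting (5, 5) into the claim:
LHS = (5 · 5)² = 625
RHS = 5² · 5 = 125

Since LHS ≠ RHS, this pair disproves the claim, and no lexicographically smaller pair (u ≤ v, integers ≥ 5) does.

For instance (6, 11) is also a counterexample (LHS = 4356, RHS = 396), but it's lexicographically larger.

Answer: (u, v) = (5, 5)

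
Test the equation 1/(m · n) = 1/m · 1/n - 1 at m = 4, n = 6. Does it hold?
Substituting m = 4, n = 6:

LHS = 1/(4 · 6) = 1/24
RHS = 1/4 · 1/6 - 1 = -23/24

LHS ≠ RHS, so the equation does not hold at this point.

Answer: Fails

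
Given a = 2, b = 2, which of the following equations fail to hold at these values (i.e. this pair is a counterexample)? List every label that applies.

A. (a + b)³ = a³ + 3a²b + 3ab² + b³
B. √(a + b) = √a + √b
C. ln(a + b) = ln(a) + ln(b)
Evaluating each claim at the given values:
A. LHS = 64, RHS = 64 → holds here (LHS = RHS)
B. LHS = 2, RHS = 2·√(2) ≈ 2.828 → fails here (LHS ≠ RHS)
C. LHS = ln(4) ≈ 1.386, RHS = 2·ln(2) ≈ 1.386 → holds here (LHS = RHS)

Answer: B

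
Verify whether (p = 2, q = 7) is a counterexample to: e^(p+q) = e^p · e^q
No

Substituting p = 2, q = 7:
LHS = e^(2+7) = e^9 ≈ 8103
RHS = e^2 · e^7 = e^9 ≈ 8103

The sides agree, so this pair does not disprove the claim.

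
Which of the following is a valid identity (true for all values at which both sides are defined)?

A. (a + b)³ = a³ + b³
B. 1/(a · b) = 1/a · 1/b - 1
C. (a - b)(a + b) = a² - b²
A: fails at (2, 3) — LHS = 125, RHS = 35.
B: fails at (1, 5) — LHS = 1/5, RHS = -4/5.
C: holds — e.g. at (1, 3), both sides equal -8.

Answer: C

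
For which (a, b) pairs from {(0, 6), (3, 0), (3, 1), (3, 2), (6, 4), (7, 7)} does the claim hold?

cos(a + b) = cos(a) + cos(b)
Testing each pair:
(0, 6): LHS = cos(6) ≈ 0.9602, RHS = cos(6) + 1 ≈ 1.96 → fails
(3, 0): LHS = cos(3) ≈ -0.99, RHS = cos(3) + 1 ≈ 0.01001 → fails
(3, 1): LHS = cos(4) ≈ -0.6536, RHS = cos(3) + cos(1) ≈ -0.4497 → fails
(3, 2): LHS = cos(5) ≈ 0.2837, RHS = cos(3) + cos(2) ≈ -1.406 → fails
(6, 4): LHS = cos(10) ≈ -0.8391, RHS = cos(4) + cos(6) ≈ 0.3065 → fails
(7, 7): LHS = cos(14) ≈ 0.1367, RHS = 2·cos(7) ≈ 1.508 → fails

No pair satisfies the claim.

Answer: None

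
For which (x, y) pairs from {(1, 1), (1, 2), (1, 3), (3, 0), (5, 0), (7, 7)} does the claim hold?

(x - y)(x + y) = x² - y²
Testing each pair:
(1, 1): LHS = 0, RHS = 0 → holds
(1, 2): LHS = -3, RHS = -3 → holds
(1, 3): LHS = -8, RHS = -8 → holds
(3, 0): LHS = 9, RHS = 9 → holds
(5, 0): LHS = 25, RHS = 25 → holds
(7, 7): LHS = 0, RHS = 0 → holds

Every pair satisfies the claim.

Answer: All pairs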